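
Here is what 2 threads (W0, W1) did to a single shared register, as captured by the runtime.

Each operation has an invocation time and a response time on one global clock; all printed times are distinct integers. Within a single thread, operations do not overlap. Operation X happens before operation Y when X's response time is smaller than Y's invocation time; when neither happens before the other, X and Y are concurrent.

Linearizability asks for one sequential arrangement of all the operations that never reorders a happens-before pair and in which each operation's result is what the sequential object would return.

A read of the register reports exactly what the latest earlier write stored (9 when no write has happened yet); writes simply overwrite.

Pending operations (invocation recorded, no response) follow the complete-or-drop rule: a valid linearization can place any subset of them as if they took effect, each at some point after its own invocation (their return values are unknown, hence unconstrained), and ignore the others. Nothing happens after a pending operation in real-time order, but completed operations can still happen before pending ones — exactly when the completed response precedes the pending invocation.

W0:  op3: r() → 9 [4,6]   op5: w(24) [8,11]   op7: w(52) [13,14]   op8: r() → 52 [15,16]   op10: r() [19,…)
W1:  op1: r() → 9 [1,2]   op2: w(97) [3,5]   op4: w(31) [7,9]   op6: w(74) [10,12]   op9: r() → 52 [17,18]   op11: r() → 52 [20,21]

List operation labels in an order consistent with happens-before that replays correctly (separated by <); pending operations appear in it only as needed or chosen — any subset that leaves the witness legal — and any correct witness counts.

op1 < op3 < op2 < op4 < op5 < op6 < op7 < op8 < op9 < op10 < op11

1. op1 r() → 9, leaving value 9
2. op3 r() → 9, leaving value 9
3. op2 w(97), leaving value 97
4. op4 w(31), leaving value 31
5. op5 w(24), leaving value 24
6. op6 w(74), leaving value 74
7. op7 w(52), leaving value 52
8. op8 r() → 52, leaving value 52
9. op9 r() → 52, leaving value 52
10. op10 r() (pending, included), leaving value 52
11. op11 r() → 52, leaving value 52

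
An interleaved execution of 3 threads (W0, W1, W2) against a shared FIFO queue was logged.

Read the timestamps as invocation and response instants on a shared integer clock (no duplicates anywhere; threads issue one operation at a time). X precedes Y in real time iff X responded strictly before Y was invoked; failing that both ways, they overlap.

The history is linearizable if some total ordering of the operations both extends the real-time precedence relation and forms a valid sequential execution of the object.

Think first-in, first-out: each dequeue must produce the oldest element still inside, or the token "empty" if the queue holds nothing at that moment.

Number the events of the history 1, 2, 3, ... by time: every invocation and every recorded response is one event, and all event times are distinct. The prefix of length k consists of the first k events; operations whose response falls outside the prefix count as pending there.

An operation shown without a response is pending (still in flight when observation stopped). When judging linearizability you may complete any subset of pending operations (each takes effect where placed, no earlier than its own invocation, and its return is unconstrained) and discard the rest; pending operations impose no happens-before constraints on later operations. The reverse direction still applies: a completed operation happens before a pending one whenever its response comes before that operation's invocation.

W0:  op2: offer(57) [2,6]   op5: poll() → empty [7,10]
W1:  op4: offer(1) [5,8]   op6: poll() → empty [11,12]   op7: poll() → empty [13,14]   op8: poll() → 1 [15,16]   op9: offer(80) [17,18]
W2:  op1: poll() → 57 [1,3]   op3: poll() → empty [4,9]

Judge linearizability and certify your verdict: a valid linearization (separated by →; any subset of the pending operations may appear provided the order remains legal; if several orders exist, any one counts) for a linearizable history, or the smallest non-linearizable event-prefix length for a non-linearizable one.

cut after 11 events: linearizable; cut after 12 events (op6 responds, time 12): not linearizable
real-time-consistent orders of the 6 completed operations: 18 — all fail the FIFO queue replay
take op1, op2, op3, op4, op5, op6: step 1 already fails, because op1 poll() → 57 cannot occur there
take op1, op2, op3, op5, op4, op6: step 1 already fails, because op1 poll() → 57 cannot occur there

not linearizable — minimal violating prefix: 12 events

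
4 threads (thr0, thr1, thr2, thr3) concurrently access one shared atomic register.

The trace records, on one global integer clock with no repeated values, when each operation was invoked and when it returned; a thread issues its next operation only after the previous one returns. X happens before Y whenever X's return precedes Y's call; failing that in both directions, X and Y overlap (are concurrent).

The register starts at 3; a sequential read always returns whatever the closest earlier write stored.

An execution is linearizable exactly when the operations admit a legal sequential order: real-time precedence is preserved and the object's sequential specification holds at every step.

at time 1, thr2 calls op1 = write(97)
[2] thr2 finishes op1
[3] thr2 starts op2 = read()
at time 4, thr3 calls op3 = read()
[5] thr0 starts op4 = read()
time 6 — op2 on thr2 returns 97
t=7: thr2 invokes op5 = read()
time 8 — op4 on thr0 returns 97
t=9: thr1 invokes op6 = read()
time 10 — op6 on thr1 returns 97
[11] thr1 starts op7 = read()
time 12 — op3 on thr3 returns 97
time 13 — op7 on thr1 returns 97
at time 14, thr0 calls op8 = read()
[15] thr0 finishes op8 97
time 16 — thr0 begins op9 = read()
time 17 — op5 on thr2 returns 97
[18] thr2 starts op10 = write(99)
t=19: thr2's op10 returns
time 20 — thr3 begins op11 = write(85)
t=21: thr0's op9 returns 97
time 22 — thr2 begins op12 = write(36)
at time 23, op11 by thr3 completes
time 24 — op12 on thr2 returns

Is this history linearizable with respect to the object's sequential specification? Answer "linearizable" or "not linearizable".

a witness: op1, op2, op3, op4, op5, op6, op7, op8, op9, op10, op11, op12
step 1: op1 write(97) — value 97
step 2: op2 read() → 97 — value 97
step 3: op3 read() → 97 — value 97
step 4: op4 read() → 97 — value 97
step 5: op5 read() → 97 — value 97
step 6: op6 read() → 97 — value 97
step 7: op7 read() → 97 — value 97
step 8: op8 read() → 97 — value 97
step 9: op9 read() → 97 — value 97
step 10: op10 write(99) — value 99
step 11: op11 write(85) — value 85
step 12: op12 write(36) — value 36

linearizable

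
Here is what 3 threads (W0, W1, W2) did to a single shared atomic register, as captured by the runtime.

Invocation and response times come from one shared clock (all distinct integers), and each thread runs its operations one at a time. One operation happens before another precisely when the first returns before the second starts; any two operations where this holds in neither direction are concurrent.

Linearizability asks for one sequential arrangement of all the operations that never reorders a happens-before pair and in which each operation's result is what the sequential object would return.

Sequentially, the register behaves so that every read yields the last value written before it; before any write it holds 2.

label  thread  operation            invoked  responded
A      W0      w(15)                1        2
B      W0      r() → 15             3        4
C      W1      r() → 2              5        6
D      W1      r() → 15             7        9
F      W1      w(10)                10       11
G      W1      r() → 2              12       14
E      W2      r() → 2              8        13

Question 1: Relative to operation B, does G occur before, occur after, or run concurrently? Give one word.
Answer: after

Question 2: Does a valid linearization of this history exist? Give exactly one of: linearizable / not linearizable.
not linearizable

prefix check: 1..5 passes, 1..6 fails once C's time-6 response joins
exhaustive check: the 3 completed atomic register ops admit one real-time order; illegal
sample order A, B, C stalls at step 3 — C r() → 2 has no legal effect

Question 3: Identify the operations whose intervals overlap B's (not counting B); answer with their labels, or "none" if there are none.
Answer: none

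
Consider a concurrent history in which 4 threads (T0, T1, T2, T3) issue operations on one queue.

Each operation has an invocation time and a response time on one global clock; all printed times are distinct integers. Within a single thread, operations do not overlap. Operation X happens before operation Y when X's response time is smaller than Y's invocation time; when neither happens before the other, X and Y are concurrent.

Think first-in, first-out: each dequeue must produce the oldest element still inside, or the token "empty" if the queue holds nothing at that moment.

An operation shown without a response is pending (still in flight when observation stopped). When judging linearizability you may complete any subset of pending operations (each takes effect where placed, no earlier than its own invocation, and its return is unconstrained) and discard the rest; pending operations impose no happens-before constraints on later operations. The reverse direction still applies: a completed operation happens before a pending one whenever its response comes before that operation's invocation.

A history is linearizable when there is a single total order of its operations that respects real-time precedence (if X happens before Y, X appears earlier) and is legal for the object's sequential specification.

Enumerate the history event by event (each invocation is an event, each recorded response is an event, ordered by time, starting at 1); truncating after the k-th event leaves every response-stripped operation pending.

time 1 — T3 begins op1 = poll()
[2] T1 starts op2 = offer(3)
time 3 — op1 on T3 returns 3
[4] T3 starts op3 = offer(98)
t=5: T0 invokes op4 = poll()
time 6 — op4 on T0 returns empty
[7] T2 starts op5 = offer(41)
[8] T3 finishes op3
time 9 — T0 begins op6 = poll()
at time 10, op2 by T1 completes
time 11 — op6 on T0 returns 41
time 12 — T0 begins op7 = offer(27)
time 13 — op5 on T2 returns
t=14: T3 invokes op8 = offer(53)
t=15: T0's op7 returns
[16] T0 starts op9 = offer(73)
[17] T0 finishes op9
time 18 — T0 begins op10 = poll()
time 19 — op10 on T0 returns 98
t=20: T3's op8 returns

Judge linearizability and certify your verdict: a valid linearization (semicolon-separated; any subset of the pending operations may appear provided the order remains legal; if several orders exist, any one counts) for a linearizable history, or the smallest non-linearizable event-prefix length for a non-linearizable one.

linearizable — witness: op2; op1; op4; op5; op3; op6; op7; op8; op9; op10

after step 1 (op2 offer(3)): queue <3>
after step 2 (op1 poll() → 3): queue <>
after step 3 (op4 poll() → empty): queue <>
after step 4 (op5 offer(41)): queue <41>
after step 5 (op3 offer(98)): queue <41,98>
after step 6 (op6 poll() → 41): queue <98>
after step 7 (op7 offer(27)): queue <98,27>
after step 8 (op8 offer(53)): queue <98,27,53>
after step 9 (op9 offer(73)): queue <98,27,53,73>
after step 10 (op10 poll() → 98): queue <27,53,73>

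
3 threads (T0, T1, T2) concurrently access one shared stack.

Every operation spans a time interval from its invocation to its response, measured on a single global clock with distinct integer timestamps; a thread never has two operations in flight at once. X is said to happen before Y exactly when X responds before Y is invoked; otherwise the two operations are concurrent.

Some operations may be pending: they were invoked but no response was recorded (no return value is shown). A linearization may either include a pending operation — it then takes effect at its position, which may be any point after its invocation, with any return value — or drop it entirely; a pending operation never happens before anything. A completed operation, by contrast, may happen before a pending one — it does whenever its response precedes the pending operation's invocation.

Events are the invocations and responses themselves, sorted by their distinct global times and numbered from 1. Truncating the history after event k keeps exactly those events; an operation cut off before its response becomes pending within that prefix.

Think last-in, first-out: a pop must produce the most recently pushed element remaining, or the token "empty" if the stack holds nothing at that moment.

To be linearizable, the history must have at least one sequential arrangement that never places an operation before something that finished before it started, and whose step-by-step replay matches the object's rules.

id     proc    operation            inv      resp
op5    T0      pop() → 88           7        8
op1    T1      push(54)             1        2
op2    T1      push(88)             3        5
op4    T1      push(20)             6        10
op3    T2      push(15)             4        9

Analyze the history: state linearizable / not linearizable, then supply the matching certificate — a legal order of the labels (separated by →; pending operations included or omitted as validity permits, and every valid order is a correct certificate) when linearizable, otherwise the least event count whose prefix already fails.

after step 1 (op1 push(54)): stack <54>
after step 2 (op2 push(88)): stack <54,88>
after step 3 (op5 pop() → 88): stack <54>
after step 4 (op3 push(15)): stack <54,15>
after step 5 (op4 push(20)): stack <54,15,20>

linearizable — witness: op1 → op2 → op5 → op3 → op4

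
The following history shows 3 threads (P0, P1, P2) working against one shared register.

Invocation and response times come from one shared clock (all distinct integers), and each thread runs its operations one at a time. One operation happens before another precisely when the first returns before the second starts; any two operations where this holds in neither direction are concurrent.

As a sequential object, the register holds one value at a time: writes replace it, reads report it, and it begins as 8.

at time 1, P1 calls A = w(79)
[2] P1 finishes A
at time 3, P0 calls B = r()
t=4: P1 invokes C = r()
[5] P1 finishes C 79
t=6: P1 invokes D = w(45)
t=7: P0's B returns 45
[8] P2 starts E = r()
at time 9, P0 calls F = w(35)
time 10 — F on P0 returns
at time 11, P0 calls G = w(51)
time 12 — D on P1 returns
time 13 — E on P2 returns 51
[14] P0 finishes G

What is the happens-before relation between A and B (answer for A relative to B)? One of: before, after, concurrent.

A spans [1,2], B spans [3,7]
resp(A)=2 < inv(B)=3

before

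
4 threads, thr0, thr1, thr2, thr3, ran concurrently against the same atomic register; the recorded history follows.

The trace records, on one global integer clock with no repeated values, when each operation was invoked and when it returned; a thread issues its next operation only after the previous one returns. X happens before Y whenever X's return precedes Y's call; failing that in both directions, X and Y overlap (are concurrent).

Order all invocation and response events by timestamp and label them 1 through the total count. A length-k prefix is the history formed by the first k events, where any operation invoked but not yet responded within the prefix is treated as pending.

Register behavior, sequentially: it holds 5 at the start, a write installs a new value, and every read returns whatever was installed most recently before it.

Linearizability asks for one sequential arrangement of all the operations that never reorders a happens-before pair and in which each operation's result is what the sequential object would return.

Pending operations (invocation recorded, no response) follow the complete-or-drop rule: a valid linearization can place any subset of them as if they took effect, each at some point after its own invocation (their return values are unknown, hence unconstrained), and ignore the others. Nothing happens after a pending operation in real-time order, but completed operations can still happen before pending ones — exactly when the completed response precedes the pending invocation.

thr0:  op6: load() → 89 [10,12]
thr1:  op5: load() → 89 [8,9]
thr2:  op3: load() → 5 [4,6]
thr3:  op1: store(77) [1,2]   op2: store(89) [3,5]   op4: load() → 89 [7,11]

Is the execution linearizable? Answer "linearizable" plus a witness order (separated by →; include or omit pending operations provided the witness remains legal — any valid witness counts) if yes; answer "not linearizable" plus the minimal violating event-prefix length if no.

through event 5 a valid linearization exists; event 6 (op3 responding at time 6) ends that
the 3 completed operations admit 2 real-time orders; each fails the atomic register replay
take op1, op2, op3: step 3 already fails, because op3 load() → 5 cannot occur there
take op1, op3, op2: step 2 already fails, because op3 load() → 5 cannot occur there

not linearizable — minimal violating prefix: 6 events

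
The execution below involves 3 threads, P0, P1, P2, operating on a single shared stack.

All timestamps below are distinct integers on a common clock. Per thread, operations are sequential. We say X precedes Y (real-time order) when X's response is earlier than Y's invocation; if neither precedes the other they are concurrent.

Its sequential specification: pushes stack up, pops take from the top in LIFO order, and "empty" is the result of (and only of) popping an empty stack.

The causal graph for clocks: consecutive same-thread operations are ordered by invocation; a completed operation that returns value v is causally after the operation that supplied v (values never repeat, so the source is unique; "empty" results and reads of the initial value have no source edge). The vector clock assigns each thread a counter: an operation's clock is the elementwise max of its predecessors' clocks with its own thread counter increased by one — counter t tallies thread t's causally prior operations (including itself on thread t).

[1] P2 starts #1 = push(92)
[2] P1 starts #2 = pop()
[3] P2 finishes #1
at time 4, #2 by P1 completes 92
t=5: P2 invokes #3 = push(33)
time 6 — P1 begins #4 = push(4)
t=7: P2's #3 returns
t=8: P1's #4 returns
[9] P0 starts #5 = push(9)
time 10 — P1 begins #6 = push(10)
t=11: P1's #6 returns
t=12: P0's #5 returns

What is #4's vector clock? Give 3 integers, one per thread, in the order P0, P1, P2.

#1, invoked 1, has no incoming edges; only P2's bump applies → (0, 0, 1)
#5, invoked 9, has no incoming edges; only P0's bump applies → (1, 0, 0)
merge at #3 (invoked 5): VC(#1)=(0, 0, 1), own-thread bump on P2 → (0, 0, 2)
merge at #2 (invoked 2): VC(#1)=(0, 0, 1), own-thread bump on P1 → (0, 1, 1)
merge at #4 (invoked 6): VC(#2)=(0, 1, 1), own-thread bump on P1 → (0, 2, 1)
merge at #6 (invoked 10): VC(#4)=(0, 2, 1), own-thread bump on P1 → (0, 3, 1)
target: VC(#4) = (0, 2, 1)

(0, 2, 1)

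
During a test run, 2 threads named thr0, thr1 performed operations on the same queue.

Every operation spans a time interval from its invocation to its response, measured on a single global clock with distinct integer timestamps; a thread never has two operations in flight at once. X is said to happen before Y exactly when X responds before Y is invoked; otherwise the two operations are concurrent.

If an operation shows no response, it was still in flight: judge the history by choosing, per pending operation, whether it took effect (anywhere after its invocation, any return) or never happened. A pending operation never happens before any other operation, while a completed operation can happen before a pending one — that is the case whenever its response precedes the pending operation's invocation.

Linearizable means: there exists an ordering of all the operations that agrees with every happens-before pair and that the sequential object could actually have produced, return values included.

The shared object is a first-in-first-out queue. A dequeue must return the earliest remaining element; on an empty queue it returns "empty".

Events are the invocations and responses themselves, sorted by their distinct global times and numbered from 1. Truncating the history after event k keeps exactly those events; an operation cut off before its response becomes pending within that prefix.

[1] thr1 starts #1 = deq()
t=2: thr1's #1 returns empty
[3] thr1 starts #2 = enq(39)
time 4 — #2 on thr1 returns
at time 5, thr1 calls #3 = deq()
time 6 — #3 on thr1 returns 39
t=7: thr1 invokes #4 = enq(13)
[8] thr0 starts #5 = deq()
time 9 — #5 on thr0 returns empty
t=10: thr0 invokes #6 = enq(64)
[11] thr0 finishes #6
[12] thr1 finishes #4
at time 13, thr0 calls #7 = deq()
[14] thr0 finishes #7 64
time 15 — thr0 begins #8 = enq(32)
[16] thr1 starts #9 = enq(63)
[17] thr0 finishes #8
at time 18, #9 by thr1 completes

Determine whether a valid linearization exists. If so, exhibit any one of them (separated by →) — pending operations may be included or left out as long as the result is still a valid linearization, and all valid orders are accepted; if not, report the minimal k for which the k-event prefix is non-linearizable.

linearizable — witness: #1 → #2 → #3 → #5 → #6 → #4 → #7 → #8 → #9

after step 1 (#1 deq() → empty): queue <>
after step 2 (#2 enq(39)): queue <39>
after step 3 (#3 deq() → 39): queue <>
after step 4 (#5 deq() → empty): queue <>
after step 5 (#6 enq(64)): queue <64>
after step 6 (#4 enq(13)): queue <64,13>
after step 7 (#7 deq() → 64): queue <13>
after step 8 (#8 enq(32)): queue <13,32>
after step 9 (#9 enq(63)): queue <13,32,63>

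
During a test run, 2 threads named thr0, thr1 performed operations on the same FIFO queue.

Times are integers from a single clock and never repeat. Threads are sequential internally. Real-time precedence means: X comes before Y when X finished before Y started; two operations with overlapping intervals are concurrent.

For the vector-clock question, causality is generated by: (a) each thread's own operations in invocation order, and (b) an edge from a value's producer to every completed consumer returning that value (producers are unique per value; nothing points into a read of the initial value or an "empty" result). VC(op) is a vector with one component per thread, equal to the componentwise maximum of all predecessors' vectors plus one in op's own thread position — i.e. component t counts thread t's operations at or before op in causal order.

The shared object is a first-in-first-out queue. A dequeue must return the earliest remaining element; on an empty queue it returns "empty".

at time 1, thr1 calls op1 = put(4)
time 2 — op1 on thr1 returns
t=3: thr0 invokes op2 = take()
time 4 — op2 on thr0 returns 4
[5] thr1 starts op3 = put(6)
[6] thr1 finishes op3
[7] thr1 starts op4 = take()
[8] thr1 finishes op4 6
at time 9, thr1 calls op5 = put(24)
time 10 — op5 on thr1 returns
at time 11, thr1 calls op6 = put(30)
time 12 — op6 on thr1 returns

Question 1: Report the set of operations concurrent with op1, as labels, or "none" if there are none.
none

concurrent with op1 ([1,2]): every op whose interval crosses 1..2
op2 [3,4]: after
op3 [5,6]: after
op4 [7,8]: after
op5 [9,10]: after
op6 [11,12]: after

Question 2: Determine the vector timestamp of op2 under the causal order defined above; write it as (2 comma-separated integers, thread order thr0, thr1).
(1, 1)

root op op1, invoked 1: fresh clock plus thr1's own tick → (0, 1)
VC(op3, invoked at 5): max of VC(op1)=(0, 1), then +1 on thread thr1 → (0, 2)
VC(op2, invoked at 3): max of VC(op1)=(0, 1), then +1 on thread thr0 → (1, 1)
VC(op4, invoked at 7): max of VC(op3)=(0, 2), then +1 on thread thr1 → (0, 3)
VC(op5, invoked at 9): max of VC(op4)=(0, 3), then +1 on thread thr1 → (0, 4)
VC(op6, invoked at 11): max of VC(op5)=(0, 4), then +1 on thread thr1 → (0, 5)
target: VC(op2) = (1, 1)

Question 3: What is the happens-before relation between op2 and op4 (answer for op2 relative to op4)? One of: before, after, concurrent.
before

op2 spans [3,4], op4 spans [7,8]
resp(op2)=4 < inv(op4)=7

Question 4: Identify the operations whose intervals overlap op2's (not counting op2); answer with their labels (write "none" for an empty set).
none

op2 spans [3,4]: anything still running between times 3 and 4 counts as concurrent
op1 [1,2]: before
op3 [5,6]: after
op4 [7,8]: after
op5 [9,10]: after
op6 [11,12]: after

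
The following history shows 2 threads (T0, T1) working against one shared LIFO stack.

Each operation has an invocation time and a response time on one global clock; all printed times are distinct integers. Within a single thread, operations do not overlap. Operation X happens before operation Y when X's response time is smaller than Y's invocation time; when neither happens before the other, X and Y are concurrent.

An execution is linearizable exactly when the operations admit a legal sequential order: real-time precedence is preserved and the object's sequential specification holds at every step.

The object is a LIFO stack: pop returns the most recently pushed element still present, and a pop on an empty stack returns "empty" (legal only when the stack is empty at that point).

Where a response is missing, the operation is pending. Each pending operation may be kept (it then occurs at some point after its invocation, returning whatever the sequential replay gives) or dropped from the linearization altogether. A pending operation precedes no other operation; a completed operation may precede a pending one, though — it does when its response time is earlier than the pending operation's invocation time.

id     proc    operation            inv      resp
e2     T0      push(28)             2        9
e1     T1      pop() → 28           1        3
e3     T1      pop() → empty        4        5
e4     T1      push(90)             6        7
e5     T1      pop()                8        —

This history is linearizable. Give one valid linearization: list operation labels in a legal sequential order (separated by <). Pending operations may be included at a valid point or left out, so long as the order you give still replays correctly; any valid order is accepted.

e2 < e1 < e3 < e4

after step 1 (e2 push(28)): stack <28>
after step 2 (e1 pop() → 28): stack <>
after step 3 (e3 pop() → empty): stack <>
after step 4 (e4 push(90)): stack <90>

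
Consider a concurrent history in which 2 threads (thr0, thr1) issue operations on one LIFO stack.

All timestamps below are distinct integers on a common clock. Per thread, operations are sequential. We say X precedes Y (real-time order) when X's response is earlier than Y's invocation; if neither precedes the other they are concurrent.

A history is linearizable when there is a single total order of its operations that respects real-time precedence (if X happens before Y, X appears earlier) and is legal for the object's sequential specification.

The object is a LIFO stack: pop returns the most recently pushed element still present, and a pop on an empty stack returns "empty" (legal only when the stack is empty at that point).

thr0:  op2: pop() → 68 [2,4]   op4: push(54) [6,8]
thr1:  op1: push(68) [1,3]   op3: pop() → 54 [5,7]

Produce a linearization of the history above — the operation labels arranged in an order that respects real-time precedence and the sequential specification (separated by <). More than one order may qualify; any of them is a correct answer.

op1 < op2 < op4 < op3

1. op1 push(68), leaving stack <68>
2. op2 pop() → 68, leaving stack <>
3. op4 push(54), leaving stack <54>
4. op3 pop() → 54, leaving stack <>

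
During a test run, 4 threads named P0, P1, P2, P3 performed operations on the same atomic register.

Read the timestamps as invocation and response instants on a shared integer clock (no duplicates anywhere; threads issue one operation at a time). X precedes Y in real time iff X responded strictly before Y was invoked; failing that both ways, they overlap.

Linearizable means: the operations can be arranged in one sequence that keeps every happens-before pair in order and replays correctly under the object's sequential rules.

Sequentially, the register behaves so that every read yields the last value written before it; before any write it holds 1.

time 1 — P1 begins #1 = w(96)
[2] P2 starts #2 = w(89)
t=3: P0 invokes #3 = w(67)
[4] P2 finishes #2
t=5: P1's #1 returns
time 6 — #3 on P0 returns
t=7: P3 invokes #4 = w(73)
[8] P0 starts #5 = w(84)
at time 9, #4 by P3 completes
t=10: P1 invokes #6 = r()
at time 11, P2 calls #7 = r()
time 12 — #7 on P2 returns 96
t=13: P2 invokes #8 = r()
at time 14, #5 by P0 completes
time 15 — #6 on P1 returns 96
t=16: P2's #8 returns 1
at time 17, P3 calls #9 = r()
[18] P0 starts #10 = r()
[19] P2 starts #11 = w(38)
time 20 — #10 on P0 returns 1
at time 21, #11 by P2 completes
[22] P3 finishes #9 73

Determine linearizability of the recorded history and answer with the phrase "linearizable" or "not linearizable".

not linearizable

events 1..11 are fine; event 12 — the response of #7 at time 12 — makes the prefix non-linearizable
real-time-consistent orders of the 5 completed operations: 6 — all fail the atomic register replay
every completion of the 2 pending operations (#5, #6) was checked; none linearizes
sample order #1, #2, #3, #4, #7 (pending dropped) stalls at step 5 — #7 r() → 96 has no legal effect
sample order #1, #3, #2, #4, #7 (pending dropped) stalls at step 5 — #7 r() → 96 has no legal effect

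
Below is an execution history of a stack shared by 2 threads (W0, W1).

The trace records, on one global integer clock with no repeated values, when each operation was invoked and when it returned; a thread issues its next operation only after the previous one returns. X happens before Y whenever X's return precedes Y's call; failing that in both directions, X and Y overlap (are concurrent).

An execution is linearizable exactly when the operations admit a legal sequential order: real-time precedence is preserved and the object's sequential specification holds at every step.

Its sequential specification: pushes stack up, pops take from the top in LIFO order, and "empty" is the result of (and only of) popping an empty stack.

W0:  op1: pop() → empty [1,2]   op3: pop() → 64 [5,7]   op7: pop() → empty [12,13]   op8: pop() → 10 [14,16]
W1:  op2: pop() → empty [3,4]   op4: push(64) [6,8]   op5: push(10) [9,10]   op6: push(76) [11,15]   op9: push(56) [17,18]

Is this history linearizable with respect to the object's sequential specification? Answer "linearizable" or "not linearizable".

not linearizable

events 1..12 are fine; event 13 — the response of op7 at time 13 — makes the prefix non-linearizable
all 2 real-time-respecting orders fail — 6 completed stack operations, no legal replay
no completion choice of the 1 pending operation (op6) rescues it — every subset was tried
e.g. op1, op2, op3, op4, op5, op7 (pending dropped): illegal at step 3, since op3 pop() → 64 cannot apply there
e.g. op1, op2, op4, op3, op5, op7 (pending dropped): illegal at step 6, since op7 pop() → empty cannot apply there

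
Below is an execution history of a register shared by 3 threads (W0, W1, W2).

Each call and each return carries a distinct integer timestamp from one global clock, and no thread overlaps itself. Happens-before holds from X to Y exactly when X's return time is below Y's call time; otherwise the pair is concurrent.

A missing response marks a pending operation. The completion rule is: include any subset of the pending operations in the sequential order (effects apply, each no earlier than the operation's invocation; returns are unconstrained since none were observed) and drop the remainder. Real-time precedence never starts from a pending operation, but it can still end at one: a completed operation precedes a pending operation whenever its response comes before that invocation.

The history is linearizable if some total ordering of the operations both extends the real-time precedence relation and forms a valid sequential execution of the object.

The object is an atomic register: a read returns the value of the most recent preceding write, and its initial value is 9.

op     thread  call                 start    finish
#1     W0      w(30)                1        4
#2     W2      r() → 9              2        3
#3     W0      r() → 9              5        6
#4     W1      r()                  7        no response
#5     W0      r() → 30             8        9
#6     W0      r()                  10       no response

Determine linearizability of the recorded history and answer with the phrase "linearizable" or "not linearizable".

the violation lands at event 6, #3's response at time 6: events 1..5 linearize, events 1..6 do not
every one of the 2 real-time-consistent orders over 3 completed register ops fails the sequential spec
for example #1, #2, #3 fails at step 2: #2 r() → 9 is not legal there
for example #2, #1, #3 fails at step 3: #3 r() → 9 is not legal there

not linearizable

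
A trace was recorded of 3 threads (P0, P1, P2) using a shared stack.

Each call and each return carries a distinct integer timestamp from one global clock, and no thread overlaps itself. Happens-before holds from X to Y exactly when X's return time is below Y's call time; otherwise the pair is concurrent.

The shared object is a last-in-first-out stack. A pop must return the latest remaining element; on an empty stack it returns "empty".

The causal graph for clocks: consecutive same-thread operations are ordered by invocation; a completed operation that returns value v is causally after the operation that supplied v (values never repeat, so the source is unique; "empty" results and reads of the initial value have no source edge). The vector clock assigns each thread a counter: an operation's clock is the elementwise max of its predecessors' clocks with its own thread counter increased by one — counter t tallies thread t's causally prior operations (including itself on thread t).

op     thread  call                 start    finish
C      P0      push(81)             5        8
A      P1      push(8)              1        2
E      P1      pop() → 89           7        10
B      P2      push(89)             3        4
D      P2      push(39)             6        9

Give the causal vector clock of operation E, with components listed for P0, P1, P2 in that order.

(0, 2, 1)

B, invoked 3, has no incoming edges; only P2's bump applies → (0, 0, 1)
A, invoked 1, has no incoming edges; only P1's bump applies → (0, 1, 0)
C, invoked 5, has no incoming edges; only P0's bump applies → (1, 0, 0)
invoked at 6, D merges VC(B)=(0, 0, 1) and bumps P2's slot → (0, 0, 2)
invoked at 7, E merges VC(A)=(0, 1, 0), VC(B)=(0, 0, 1) and bumps P1's slot → (0, 2, 1)
target: VC(E) = (0, 2, 1)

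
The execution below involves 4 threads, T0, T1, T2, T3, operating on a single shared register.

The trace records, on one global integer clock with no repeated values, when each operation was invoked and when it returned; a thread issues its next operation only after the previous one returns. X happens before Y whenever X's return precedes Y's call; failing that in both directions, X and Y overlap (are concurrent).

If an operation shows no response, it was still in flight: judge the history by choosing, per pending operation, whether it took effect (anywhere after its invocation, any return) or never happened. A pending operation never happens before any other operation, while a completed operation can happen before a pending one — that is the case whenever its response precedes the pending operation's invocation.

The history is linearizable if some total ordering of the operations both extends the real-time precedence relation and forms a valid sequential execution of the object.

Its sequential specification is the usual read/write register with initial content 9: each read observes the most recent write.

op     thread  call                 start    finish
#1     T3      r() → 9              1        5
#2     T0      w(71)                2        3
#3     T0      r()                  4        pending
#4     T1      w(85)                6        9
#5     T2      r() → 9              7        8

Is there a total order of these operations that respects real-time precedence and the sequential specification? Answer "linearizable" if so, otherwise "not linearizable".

not linearizable

prefix check: 1..7 passes, 1..8 fails once #5's time-8 response joins
3 completed operations, 2 real-time-consistent orders — every register replay fails
every completion of the 2 pending operations (#3, #4) was checked; none linearizes
take #1, #2, #5 (pending dropped): step 3 already fails, because #5 r() → 9 cannot occur there
take #2, #1, #5 (pending dropped): step 2 already fails, because #1 r() → 9 cannot occur there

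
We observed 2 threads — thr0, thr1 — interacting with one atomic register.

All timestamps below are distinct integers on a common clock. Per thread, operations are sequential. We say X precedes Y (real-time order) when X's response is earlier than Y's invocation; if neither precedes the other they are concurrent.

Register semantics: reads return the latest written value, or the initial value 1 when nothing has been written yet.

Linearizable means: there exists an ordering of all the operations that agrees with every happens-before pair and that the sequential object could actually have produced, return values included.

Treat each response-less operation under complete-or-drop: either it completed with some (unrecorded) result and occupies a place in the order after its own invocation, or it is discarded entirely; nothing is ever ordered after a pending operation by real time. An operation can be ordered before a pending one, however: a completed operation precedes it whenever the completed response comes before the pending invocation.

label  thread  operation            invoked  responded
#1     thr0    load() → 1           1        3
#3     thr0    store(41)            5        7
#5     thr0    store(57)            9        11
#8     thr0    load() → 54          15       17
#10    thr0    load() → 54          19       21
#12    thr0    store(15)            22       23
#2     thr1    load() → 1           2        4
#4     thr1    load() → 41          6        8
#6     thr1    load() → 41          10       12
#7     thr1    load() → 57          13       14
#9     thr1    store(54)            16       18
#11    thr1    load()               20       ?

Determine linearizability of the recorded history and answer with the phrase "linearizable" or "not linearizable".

linearizable

a witness: #1, #2, #3, #4, #6, #5, #7, #9, #8, #10, #11, #12
step 1: #1 load() → 1 — value 1
step 2: #2 load() → 1 — value 1
step 3: #3 store(41) — value 41
step 4: #4 load() → 41 — value 41
step 5: #6 load() → 41 — value 41
step 6: #5 store(57) — value 57
step 7: #7 load() → 57 — value 57
step 8: #9 store(54) — value 54
step 9: #8 load() → 54 — value 54
step 10: #10 load() → 54 — value 54
step 11: #11 load() (pending, included) — value 54
step 12: #12 store(15) — value 15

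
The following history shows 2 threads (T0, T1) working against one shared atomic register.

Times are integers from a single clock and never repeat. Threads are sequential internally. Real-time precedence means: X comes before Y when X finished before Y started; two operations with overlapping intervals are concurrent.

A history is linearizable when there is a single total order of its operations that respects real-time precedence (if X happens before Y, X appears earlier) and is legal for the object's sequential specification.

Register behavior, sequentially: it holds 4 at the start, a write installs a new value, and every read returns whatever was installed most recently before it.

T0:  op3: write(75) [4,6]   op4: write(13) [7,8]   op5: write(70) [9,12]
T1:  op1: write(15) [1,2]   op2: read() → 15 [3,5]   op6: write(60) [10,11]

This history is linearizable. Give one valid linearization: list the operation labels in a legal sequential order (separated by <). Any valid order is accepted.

after step 1 (op1 write(15)): value 15
after step 2 (op2 read() → 15): value 15
after step 3 (op3 write(75)): value 75
after step 4 (op4 write(13)): value 13
after step 5 (op5 write(70)): value 70
after step 6 (op6 write(60)): value 60

op1 < op2 < op3 < op4 < op5 < op6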